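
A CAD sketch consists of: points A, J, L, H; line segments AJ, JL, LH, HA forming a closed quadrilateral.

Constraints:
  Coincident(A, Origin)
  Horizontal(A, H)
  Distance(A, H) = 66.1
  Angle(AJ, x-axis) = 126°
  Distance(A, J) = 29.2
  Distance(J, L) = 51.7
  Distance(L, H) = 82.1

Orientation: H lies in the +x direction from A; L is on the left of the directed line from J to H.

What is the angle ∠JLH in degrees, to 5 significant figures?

76.911°

A is at the origin; A and H share the same y with |AH| = 66.1 and H in +x, so H = (66.1, 0). AJ runs at 126.0° with |AJ| = 29.2, so J = (-17.163, 23.623). L is determined by |JL| = 51.7 and |LH| = 82.1 together: it lies at the intersection of circle(J, 51.7) and circle(H, 82.1). With |JH| = 86.550, the foot of the radical line on JH is 19.777 from J and the perpendicular offset is √(51.7² − 19.777²) = 47.768. Taking the left-of-JH solution: L = (14.900, 64.180).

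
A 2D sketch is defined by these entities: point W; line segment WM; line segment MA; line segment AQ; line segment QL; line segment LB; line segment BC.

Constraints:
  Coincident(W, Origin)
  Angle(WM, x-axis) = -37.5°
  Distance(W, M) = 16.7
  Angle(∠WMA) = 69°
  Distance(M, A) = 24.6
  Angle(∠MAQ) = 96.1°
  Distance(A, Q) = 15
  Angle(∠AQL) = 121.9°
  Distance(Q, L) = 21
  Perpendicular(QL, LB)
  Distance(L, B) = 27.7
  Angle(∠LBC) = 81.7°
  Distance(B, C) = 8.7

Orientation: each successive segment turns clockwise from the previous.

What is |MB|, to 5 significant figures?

9.5432

W is at the origin; WM runs at -37.5° with length 16.7, so M = (13.249, -10.166). ∠WMA = 69.0° gives MA at -148.50° from the x-axis; with |MA| = 24.6, A = (-7.7259, -23.020). ∠MAQ = 96.1° gives AQ at 127.60° from the x-axis; with |AQ| = 15.0, Q = (-16.878, -11.135). ∠AQL = 121.9° gives QL at 69.500° from the x-axis; with |QL| = 21.0, L = (-9.5238, 8.5347). The perpendicularity gives LB at right angles to QL, so LB runs at -20.500°; with |LB| = 27.7, B = (16.422, -1.1661). Then |MB| = |B − M| = 9.5432.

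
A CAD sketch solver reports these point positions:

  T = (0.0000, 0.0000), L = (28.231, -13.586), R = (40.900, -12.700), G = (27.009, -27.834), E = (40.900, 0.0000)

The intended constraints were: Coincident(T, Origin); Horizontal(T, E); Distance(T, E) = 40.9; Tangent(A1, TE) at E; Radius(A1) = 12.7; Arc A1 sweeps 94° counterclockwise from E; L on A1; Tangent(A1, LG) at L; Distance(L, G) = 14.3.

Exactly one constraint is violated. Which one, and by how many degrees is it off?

Tangent(A1, LG) at L — off by 8.90°.

T = (0.00, 0.00) ✓; T.y = 0.00, E.y = 0.00 ✓; |TE| = 40.90 ✓; ∠(RE, ET) = 90.00° ✓; |RE| = 12.70 ✓; bearing(R→L) − bearing(R→E) = 94.00° ✓; |RL| = 12.70 ✓; ∠(RL, LG) = 98.90° ✗; |LG| = 14.30 ✓.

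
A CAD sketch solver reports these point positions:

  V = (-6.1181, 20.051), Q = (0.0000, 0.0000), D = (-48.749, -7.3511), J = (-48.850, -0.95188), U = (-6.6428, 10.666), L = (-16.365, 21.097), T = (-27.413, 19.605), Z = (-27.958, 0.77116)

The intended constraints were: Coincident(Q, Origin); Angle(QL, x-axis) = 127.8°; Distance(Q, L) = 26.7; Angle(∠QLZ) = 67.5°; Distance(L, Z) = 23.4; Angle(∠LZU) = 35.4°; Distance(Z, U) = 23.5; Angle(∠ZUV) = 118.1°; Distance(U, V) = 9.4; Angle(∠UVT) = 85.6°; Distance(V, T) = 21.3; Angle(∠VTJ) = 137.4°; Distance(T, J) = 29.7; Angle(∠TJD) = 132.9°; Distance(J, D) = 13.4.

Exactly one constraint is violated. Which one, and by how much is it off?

Distance(J, D) = 13.4 — off by 7.00.

Q = (0.00, 0.00) ✓; QL at 127.8° ✓; |QL| = 26.70 ✓; ∠QLZ = 67.50° ✓; |LZ| = 23.40 ✓; ∠LZU = 35.40° ✓; |ZU| = 23.50 ✓; ∠ZUV = 118.1° ✓; |UV| = 9.400 ✓; ∠UVT = 85.60° ✓; |VT| = 21.30 ✓; ∠VTJ = 137.4° ✓; |TJ| = 29.70 ✓; ∠TJD = 132.9° ✓; |JD| = 6.400 ✗.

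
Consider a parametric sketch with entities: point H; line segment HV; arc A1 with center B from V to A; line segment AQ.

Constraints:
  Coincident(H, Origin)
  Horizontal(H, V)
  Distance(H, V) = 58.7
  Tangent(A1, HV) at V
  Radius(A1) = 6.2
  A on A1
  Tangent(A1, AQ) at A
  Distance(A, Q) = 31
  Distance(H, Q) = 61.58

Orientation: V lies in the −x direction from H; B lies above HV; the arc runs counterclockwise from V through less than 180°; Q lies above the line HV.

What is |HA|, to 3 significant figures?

52.8

Checks: ∠(BV, VH) = 90.00° ✓; |BV| = 6.200 ✓; |BA| = 6.200 ✓; ∠(BA, AQ) = 90.00° ✓; |AQ| = 31.00 ✓; |HQ| = 61.58 ✓.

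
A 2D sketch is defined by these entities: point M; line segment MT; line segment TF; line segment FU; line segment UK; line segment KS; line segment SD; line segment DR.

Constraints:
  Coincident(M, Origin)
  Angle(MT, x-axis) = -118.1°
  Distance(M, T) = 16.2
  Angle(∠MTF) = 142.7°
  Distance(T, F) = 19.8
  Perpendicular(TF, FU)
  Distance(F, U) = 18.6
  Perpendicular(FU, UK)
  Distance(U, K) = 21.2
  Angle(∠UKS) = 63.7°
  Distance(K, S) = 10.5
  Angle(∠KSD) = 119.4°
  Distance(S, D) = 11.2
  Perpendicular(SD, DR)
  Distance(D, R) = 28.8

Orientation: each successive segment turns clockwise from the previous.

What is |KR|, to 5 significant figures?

25.567

M is at the origin; MT runs at -118.1° with length 16.2, so T = (-7.6304, -14.290). ∠MTF = 142.7° gives TF at -155.40° from the x-axis; with |TF| = 19.8, F = (-25.633, -22.533). TF is perpendicular to FU, so FU runs at 114.60°; with |FU| = 18.6, U = (-33.376, -5.6210). FU is perpendicular to UK, so UK runs at 24.600°; with |UK| = 21.2, K = (-14.100, 3.2041). ∠UKS = 63.7° gives KS at -91.700° from the x-axis; with |KS| = 10.5, S = (-14.412, -7.2912). ∠KSD = 119.4° gives SD at -152.30° from the x-axis; with |SD| = 11.2, D = (-24.328, -12.497). SD ⟂ DR, so DR runs at 117.70°; with |DR| = 28.8, R = (-37.716, 13.002). Then |KR| = |R − K| = 25.567.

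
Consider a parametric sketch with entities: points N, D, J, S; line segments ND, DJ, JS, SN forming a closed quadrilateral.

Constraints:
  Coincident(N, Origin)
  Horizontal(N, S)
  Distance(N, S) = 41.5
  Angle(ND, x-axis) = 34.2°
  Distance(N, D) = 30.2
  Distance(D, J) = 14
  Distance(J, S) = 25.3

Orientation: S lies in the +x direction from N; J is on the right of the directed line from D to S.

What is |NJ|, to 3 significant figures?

17.7

Checks: |DJ| = 14.00 ✓; |JS| = 25.30 ✓.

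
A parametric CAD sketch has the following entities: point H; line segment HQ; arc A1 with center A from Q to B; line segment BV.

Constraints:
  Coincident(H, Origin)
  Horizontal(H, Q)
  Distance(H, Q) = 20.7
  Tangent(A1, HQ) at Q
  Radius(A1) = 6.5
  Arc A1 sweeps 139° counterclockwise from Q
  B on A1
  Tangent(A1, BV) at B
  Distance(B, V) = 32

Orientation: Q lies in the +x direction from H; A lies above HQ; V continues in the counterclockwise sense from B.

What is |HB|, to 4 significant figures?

27.45

H is at the origin; H and Q share the same y with |HQ| = 20.7 and Q on the +x side, so Q = (20.70, 0.000). Tangency of A1 to HQ means the radius AQ is perpendicular to HQ, so A = Q + (0, 6.5) = (20.70, 6.500). On A1, Q sits at bearing -90° from A; a 139° counterclockwise sweep puts B at bearing 49°, so B = A + 6.5·(cos 49°, sin 49°) = (24.96, 11.41). Then |HB| = |B − H| = 27.45.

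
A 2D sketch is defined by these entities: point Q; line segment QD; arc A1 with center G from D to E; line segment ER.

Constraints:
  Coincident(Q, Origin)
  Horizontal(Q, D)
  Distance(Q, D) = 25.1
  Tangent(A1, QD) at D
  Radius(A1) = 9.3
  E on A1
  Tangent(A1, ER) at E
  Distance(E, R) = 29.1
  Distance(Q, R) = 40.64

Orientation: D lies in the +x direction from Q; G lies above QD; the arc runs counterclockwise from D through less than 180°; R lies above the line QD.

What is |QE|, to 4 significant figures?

35.74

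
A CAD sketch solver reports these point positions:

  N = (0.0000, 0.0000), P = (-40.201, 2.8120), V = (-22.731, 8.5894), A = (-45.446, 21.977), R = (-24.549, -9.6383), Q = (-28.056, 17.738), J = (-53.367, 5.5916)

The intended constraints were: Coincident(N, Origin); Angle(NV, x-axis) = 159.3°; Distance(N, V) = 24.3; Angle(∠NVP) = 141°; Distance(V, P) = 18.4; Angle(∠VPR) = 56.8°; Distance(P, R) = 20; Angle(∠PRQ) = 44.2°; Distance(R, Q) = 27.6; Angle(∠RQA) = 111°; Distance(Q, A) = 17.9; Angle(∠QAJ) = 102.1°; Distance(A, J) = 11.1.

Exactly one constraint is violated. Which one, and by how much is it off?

Distance(A, J) = 11.1 — off by 7.10.

N = (0.00, 0.00) ✓; NV at 159.3° ✓; |NV| = 24.30 ✓; ∠NVP = 141.0° ✓; |VP| = 18.40 ✓; ∠VPR = 56.80° ✓; |PR| = 20.00 ✓; ∠PRQ = 44.20° ✓; |RQ| = 27.60 ✓; ∠RQA = 111.0° ✓; |QA| = 17.90 ✓; ∠QAJ = 102.1° ✓; |AJ| = 18.20 ✗.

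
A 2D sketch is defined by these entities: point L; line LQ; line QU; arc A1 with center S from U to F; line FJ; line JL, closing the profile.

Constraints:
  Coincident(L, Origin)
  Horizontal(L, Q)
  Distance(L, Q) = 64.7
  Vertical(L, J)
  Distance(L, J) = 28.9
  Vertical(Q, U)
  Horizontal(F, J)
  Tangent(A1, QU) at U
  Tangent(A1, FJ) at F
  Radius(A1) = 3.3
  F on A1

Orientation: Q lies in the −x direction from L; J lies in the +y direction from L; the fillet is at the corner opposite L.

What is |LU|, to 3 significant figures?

69.6

L is at the origin; LQ is horizontal with |LQ| = 64.7 and Q on the −x side, so Q = (-64.7, 0.00). L and J share the same x with |LJ| = 28.9 and J on the +y side, so J = (0.00, 28.9). The virtual corner opposite L is at (-64.7, 28.9). Tangency of A1 to QU means the radius SU is perpendicular to QU and since A1 is tangent to FJ there, SF ⟂ FJ, with radius 3.3, so the center S sits 3.3 in from both sides at S = (-61.4, 25.6). That places the tangent points at U = (-64.7, 25.6) on QU and F = (-61.4, 28.9) on FJ. Then |LU| = |U − L| = 69.6.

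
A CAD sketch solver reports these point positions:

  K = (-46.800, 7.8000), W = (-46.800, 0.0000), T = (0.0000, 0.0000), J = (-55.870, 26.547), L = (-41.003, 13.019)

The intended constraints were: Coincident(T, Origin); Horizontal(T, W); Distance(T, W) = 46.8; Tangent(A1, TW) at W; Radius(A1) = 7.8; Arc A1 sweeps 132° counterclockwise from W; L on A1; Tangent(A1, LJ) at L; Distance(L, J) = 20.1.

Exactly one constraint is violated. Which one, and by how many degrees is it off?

Tangent(A1, LJ) at L — off by 5.70°.

T = (0.00, 0.00) ✓; T.y = 0.00, W.y = 0.00 ✓; |TW| = 46.80 ✓; ∠(KW, WT) = 90.00° ✓; |KW| = 7.800 ✓; bearing(K→L) − bearing(K→W) = 132.0° ✓; |KL| = 7.800 ✓; ∠(KL, LJ) = 84.30° ✗; |LJ| = 20.10 ✓.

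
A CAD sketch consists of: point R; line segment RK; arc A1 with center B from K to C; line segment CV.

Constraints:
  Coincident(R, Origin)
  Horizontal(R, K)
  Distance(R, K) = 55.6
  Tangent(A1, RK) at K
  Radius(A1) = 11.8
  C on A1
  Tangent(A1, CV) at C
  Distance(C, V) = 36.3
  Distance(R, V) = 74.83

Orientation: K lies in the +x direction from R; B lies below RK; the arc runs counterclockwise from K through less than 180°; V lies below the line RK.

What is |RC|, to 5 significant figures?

47.009

Checks: R = (0.00, 0.00) ✓; |BC| = 11.80 ✓; ∠(BC, CV) = 90.00° ✓; |CV| = 36.30 ✓; |RV| = 74.83 ✓.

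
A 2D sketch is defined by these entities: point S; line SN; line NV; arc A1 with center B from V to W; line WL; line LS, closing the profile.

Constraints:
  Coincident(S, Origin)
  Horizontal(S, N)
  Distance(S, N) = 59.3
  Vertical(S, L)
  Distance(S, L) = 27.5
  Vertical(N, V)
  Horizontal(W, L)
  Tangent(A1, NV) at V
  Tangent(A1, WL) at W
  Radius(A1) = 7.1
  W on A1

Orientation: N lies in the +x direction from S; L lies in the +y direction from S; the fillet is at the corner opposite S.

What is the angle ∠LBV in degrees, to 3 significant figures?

172°

S is at the origin; S and N share the same y with |SN| = 59.3 and N on the +x side, so N = (59.3, 0.00). SL is vertical with |SL| = 27.5 and L on the +y side, so L = (0.00, 27.5). The virtual corner opposite S is at (59.3, 27.5). The tangent condition forces BV to be normal to NV and the tangent condition forces BW to be normal to WL, with radius 7.1, so the center B sits 7.1 in from both sides at B = (52.2, 20.4). That places the tangent points at V = (59.3, 20.4) on NV and W = (52.2, 27.5) on WL. Then cos ∠LBV = BL·BV / (|BL||BV|), giving 172°.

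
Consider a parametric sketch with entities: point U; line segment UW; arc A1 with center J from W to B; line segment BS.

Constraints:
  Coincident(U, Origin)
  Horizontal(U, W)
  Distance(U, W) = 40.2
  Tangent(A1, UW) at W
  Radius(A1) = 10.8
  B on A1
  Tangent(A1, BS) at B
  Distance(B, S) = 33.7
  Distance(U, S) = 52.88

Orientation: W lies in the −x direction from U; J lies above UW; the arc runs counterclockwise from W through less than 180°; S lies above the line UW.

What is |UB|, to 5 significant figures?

31.262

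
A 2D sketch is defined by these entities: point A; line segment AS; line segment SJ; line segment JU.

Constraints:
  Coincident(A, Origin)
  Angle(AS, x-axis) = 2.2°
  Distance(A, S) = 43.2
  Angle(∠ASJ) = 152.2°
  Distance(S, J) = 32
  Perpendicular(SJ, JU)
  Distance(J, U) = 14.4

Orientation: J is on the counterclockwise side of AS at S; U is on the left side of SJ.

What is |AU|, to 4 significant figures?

70.45

A is at the origin; AS runs at 2.2° with length 43.2, so S = 43.2·(cos 2.2°, sin 2.2°) = (43.17, 1.658). ∠ASJ = 152.2°, so SJ runs at 2.2° + (180° − 152.2°) = 30.00° from the x-axis; with |SJ| = 32.0, J = S + 32.0·(cos 30.00°, sin 30.00°) = (70.88, 17.66). SJ ⟂ JU; with |JU| = 14.4 on the left of SJ, U = J + 14.4·(-0.5000, 0.8660) = (63.68, 30.13). Then |AU| = |U − A| = 70.45.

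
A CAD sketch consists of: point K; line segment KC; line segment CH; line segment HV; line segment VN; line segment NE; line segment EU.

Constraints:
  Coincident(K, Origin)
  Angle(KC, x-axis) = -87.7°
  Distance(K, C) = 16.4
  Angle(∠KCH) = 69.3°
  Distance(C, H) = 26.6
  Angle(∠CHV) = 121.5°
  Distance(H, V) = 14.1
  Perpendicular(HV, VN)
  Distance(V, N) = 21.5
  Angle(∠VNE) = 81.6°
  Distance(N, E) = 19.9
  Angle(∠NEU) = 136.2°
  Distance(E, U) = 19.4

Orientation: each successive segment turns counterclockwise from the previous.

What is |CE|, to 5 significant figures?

9.2625

K is at the origin; KC runs at -87.7° with length 16.4, so C = (0.65816, -16.387). ∠KCH = 69.3° gives CH at 23.000° from the x-axis; with |CH| = 26.6, H = (25.144, -5.9933). ∠CHV = 121.5° gives HV at 81.500° from the x-axis; with |HV| = 14.1, V = (27.228, 7.9518). HV is perpendicular to VN, so VN runs at 171.50°; with |VN| = 21.5, N = (5.9639, 11.130). ∠VNE = 81.6° gives NE at -90.100° from the x-axis; with |NE| = 19.9, E = (5.9291, -8.7703). Then |CE| = |E − C| = 9.2625.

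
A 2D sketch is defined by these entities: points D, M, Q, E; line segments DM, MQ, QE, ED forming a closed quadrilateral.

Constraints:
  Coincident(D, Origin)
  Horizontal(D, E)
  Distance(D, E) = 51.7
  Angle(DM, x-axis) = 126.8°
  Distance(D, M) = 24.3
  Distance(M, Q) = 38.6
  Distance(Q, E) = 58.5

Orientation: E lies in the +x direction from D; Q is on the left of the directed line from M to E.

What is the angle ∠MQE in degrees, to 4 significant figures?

88.18°

D is at the origin; D and E share the same y with |DE| = 51.7 and E in +x, so E = (51.7, 0). DM runs at 126.8° with |DM| = 24.3, so M = (-14.56, 19.46). Q is determined by |MQ| = 38.6 and |QE| = 58.5 together: it lies at the intersection of circle(M, 38.6) and circle(E, 58.5). With |ME| = 69.05, the foot of the radical line on ME is 20.54 from M and the perpendicular offset is √(38.6² − 20.54²) = 32.68. Taking the left-of-ME solution: Q = (14.36, 45.03).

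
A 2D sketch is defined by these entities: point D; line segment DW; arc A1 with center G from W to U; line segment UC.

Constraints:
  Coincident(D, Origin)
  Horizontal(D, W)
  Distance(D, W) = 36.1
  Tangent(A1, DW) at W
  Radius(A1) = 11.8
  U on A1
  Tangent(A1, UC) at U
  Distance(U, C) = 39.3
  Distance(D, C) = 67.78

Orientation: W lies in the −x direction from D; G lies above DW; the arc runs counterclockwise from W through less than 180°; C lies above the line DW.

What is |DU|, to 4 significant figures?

30.75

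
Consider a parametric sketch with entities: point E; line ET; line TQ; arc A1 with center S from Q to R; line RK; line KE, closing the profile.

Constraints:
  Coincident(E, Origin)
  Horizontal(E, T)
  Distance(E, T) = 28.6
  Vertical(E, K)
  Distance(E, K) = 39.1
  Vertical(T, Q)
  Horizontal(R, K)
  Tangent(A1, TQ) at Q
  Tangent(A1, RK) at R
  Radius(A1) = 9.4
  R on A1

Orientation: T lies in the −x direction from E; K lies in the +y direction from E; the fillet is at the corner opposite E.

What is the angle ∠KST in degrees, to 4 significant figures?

133.6°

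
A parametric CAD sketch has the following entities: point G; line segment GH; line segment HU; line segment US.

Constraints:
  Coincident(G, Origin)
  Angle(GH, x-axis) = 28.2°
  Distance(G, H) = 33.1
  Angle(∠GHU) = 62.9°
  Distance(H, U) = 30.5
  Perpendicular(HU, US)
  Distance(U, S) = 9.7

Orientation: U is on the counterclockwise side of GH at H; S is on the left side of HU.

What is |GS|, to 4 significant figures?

25.07

G is at the origin; GH runs at 28.2° with length 33.1, so H = 33.1·(cos 28.2°, sin 28.2°) = (29.17, 15.64). ∠GHU = 62.9°, so HU runs at 28.2° + (180° − 62.9°) = 145.3° from the x-axis; with |HU| = 30.5, U = H + 30.5·(cos 145.3°, sin 145.3°) = (4.096, 33.00). HU ⟂ US; with |US| = 9.7 on the left of HU, S = U + 9.7·(-0.5693, -0.8221) = (-1.426, 25.03). Then |GS| = |S − G| = 25.07.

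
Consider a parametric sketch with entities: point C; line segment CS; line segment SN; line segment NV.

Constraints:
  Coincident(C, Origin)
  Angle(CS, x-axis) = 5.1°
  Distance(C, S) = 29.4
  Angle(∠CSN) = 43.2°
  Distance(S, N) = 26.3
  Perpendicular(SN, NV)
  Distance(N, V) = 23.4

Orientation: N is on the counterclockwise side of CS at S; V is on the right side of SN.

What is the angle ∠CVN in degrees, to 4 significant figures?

6.382°

∠CSN = 43.2°, so SN runs at 5.1° + (180° − 43.2°) = 141.9° from the x-axis; with |SN| = 26.3, N = S + 26.3·(cos 141.9°, sin 141.9°) = (8.587, 18.84). SN ⟂ NV; with |NV| = 23.4 on the right of SN, V = N + 23.4·(0.6170, 0.7869) = (23.03, 37.26). Then cos ∠CVN = VC·VN / (|VC||VN|), giving 6.382°.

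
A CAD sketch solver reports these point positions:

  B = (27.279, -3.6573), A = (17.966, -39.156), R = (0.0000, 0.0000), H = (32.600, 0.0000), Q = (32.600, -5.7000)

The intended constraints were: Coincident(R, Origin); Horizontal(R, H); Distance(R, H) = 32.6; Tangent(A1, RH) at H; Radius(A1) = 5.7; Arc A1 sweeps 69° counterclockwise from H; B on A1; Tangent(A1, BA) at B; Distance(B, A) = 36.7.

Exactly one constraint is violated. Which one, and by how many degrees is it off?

Tangent(A1, BA) at B — off by 6.30°.

R = (0.00, 0.00) ✓; R.y = 0.00, H.y = 0.00 ✓; |RH| = 32.60 ✓; ∠(QH, HR) = 90.00° ✓; |QH| = 5.700 ✓; bearing(Q→B) − bearing(Q→H) = 69.00° ✓; |QB| = 5.700 ✓; ∠(QB, BA) = 83.70° ✗; |BA| = 36.70 ✓.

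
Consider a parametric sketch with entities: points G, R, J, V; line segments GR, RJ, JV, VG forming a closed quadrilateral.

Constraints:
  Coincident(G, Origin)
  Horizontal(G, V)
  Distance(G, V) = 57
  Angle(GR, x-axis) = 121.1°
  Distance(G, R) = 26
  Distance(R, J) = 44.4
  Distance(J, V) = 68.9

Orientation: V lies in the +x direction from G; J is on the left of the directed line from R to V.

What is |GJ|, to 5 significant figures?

57.720

G is at the origin; G and V share the same y with |GV| = 57.0 and V in +x, so V = (57.0, 0). GR runs at 121.1° with |GR| = 26.0, so R = (-13.430, 22.263). J is determined by |RJ| = 44.4 and |JV| = 68.9 together: it lies at the intersection of circle(R, 44.4) and circle(V, 68.9). With |RV| = 73.865, the foot of the radical line on RV is 18.142 from R and the perpendicular offset is √(44.4² − 18.142²) = 40.524. Taking the left-of-RV solution: J = (16.083, 55.435).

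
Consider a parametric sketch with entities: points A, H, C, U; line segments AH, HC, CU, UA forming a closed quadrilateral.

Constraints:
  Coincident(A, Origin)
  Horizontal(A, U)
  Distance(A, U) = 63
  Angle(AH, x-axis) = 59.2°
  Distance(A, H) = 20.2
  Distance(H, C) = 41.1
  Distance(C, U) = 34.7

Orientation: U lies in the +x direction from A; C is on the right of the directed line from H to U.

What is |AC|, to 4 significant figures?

36.97

A is at the origin; AU is horizontal with |AU| = 63.0 and U in +x, so U = (63.0, 0). AH runs at 59.2° with |AH| = 20.2, so H = (10.34, 17.35). C is determined by |HC| = 41.1 and |CU| = 34.7 together: it lies at the intersection of circle(H, 41.1) and circle(U, 34.7). With |HU| = 55.44, the foot of the radical line on HU is 32.10 from H and the perpendicular offset is √(41.1² − 32.10²) = 25.67. Taking the right-of-HU solution: C = (32.79, -17.08).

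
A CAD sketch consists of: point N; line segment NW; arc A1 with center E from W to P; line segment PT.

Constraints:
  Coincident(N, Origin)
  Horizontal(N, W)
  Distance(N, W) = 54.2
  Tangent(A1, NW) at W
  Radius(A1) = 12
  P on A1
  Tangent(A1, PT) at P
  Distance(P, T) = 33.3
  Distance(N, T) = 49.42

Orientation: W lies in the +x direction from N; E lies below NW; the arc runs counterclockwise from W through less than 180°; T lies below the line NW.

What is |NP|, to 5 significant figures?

43.699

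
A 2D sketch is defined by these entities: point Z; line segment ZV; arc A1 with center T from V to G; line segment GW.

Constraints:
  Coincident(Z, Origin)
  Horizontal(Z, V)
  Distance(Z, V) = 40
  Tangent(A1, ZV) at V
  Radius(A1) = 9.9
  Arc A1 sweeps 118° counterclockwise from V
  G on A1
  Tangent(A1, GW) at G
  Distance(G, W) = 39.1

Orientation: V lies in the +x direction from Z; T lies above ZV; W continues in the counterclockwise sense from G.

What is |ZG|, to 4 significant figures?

50.87

The tangent condition forces TV to be normal to ZV, so T = V + (0, 9.9) = (40.00, 9.900). On A1, V sits at bearing -90° from T; a 118° counterclockwise sweep puts G at bearing 28°, so G = T + 9.9·(cos 28°, sin 28°) = (48.74, 14.55). Then |ZG| = |G − Z| = 50.87.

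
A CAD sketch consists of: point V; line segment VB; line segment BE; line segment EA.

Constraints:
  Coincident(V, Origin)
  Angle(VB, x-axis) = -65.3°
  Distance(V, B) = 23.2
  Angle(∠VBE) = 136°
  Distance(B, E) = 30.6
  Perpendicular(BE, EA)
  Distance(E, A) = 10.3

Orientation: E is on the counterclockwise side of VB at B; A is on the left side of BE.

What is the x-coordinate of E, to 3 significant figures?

38.2

V is at the origin; VB runs at -65.3° with length 23.2, so B = 23.2·(cos -65.3°, sin -65.3°) = (9.69, -21.1). ∠VBE = 136.0°, so BE runs at -65.3° + (180° − 136.0°) = -21.3° from the x-axis; with |BE| = 30.6, E = B + 30.6·(cos -21.3°, sin -21.3°) = (38.2, -32.2). So E.x = 38.2.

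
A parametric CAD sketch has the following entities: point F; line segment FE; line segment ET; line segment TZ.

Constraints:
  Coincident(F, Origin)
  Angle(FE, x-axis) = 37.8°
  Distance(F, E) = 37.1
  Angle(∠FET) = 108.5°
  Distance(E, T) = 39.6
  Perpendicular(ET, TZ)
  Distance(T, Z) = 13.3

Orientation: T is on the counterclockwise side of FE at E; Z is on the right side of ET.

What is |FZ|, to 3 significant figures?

70.6

F is at the origin; FE runs at 37.8° with length 37.1, so E = 37.1·(cos 37.8°, sin 37.8°) = (29.3, 22.7). ∠FET = 108.5°, so ET runs at 37.8° + (180° − 108.5°) = 109° from the x-axis; with |ET| = 39.6, T = E + 39.6·(cos 109°, sin 109°) = (16.2, 60.1). The perpendicularity gives TZ at right angles to ET; with |TZ| = 13.3 on the right of ET, Z = T + 13.3·(0.944, 0.331) = (28.8, 64.5). Then |FZ| = |Z − F| = 70.6.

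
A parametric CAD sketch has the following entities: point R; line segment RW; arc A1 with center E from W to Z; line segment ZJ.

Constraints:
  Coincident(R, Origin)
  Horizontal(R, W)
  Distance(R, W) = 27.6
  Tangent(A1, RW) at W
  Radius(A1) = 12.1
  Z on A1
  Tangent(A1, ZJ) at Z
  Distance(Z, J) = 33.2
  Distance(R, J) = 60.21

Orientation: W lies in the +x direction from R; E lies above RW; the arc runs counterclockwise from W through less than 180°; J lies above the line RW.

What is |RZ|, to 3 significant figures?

41.5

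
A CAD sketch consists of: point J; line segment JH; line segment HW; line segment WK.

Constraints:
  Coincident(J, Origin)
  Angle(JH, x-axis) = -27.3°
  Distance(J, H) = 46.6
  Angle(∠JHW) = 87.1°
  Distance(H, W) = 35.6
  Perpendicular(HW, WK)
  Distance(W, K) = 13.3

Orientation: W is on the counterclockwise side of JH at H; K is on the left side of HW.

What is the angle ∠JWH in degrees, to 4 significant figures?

54.46°

J is at the origin; JH runs at -27.3° with length 46.6, so H = 46.6·(cos -27.3°, sin -27.3°) = (41.41, -21.37). ∠JHW = 87.1°, so HW runs at -27.3° + (180° − 87.1°) = 65.60° from the x-axis; with |HW| = 35.6, W = H + 35.6·(cos 65.60°, sin 65.60°) = (56.12, 11.05). Then cos ∠JWH = WJ·WH / (|WJ||WH|), giving 54.46°.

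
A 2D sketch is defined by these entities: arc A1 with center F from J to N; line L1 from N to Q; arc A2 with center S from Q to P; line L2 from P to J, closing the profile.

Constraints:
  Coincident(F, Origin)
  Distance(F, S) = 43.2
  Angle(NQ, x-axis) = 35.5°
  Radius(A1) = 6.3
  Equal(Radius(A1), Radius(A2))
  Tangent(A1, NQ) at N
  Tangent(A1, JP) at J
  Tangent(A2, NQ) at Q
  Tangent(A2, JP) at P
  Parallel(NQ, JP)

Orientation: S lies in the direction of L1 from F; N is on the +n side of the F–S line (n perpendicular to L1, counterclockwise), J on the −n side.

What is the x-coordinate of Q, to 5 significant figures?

31.511

Tangency of A1 to both parallel lines with radius 6.3 puts N and J at F ± 6.3·n: N = (-3.6584, 5.1289), J = (3.6584, -5.1289). Equal radii place Q and P the same way about S: Q = S + 6.3·n = (31.511, 30.215), P = S − 6.3·n = (38.828, 19.957). So Q.x = 31.511.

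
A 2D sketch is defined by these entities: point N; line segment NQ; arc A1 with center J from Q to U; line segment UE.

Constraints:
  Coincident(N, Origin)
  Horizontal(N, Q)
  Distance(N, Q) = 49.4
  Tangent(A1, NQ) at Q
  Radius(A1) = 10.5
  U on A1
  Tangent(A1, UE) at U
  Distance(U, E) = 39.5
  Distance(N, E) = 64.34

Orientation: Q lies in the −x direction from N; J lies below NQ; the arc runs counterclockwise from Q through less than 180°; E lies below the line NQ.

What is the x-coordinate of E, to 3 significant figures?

-40.1

N is at the origin; N and Q share the same y with |NQ| = 49.4 and Q on the −x side, so Q = (-49.4, 0.00). The tangent condition forces JQ to be normal to NQ, so J = Q + (0, -10.5) = (-49.4, -10.5). Since JU ⟂ UE (tangency), |JE| = √(10.5² + 39.5²) = 40.9 regardless of where U sits on A1. So E lies on both circle(N, 64.34) and circle(J, 40.9); the below-NQ intersection is E = (-40.1, -50.3). U is the foot of the tangent from E: U = (-58.7, -15.4).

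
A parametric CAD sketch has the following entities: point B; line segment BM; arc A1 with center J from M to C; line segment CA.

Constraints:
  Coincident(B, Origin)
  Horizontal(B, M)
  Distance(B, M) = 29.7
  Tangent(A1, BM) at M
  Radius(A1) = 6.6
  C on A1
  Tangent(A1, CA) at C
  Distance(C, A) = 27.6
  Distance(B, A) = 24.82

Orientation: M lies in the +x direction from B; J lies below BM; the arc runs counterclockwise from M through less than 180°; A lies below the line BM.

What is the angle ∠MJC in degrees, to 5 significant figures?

50.704°

Checks: B = (0.00, 0.00) ✓; ∠(JM, MB) = 90.00° ✓; |JM| = 6.600 ✓; |JC| = 6.600 ✓; ∠(JC, CA) = 90.00° ✓; |CA| = 27.60 ✓; |BA| = 24.82 ✓.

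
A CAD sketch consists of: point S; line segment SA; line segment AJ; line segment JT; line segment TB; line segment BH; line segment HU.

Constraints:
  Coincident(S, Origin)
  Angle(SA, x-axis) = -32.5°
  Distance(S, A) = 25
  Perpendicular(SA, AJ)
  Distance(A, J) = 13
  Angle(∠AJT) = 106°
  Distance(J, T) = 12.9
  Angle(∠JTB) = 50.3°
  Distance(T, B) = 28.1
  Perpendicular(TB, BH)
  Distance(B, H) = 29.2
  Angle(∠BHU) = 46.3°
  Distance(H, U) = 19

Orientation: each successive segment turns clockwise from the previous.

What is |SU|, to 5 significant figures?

34.530

S is at the origin; SA runs at -32.5° with length 25.0, so A = (21.085, -13.432). SA ⟂ AJ, so AJ runs at -122.50°; with |AJ| = 13.0, J = (14.100, -24.397). ∠AJT = 106.0° gives JT at 163.50° from the x-axis; with |JT| = 12.9, T = (1.7311, -20.733). ∠JTB = 50.3° gives TB at 33.800° from the x-axis; with |TB| = 28.1, B = (25.082, -5.1009). TB ⟂ BH, so BH runs at -56.200°; with |BH| = 29.2, H = (41.326, -29.366). ∠BHU = 46.3° gives HU at 170.10° from the x-axis; with |HU| = 19.0, U = (22.609, -26.099). Then |SU| = |U − S| = 34.530.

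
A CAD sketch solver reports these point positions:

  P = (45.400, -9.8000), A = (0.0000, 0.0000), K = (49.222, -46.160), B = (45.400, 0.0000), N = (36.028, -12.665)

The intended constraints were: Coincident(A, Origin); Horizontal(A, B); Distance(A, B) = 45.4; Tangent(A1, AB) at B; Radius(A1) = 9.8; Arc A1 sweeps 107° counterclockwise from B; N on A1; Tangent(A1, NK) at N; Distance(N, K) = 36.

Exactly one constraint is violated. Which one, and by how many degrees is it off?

Tangent(A1, NK) at N — off by 4.50°.

A = (0.00, 0.00) ✓; A.y = 0.00, B.y = 0.00 ✓; |AB| = 45.40 ✓; ∠(PB, BA) = 90.00° ✓; |PB| = 9.800 ✓; bearing(P→N) − bearing(P→B) = 107.0° ✓; |PN| = 9.800 ✓; ∠(PN, NK) = 85.50° ✗; |NK| = 36.00 ✓.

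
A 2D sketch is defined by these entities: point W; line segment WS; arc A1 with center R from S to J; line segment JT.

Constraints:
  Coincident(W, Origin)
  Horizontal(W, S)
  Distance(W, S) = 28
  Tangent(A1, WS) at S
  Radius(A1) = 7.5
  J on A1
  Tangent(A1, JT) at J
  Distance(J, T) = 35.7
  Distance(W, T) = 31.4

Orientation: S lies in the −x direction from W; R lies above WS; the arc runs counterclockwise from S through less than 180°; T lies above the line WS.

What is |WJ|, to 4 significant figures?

22.23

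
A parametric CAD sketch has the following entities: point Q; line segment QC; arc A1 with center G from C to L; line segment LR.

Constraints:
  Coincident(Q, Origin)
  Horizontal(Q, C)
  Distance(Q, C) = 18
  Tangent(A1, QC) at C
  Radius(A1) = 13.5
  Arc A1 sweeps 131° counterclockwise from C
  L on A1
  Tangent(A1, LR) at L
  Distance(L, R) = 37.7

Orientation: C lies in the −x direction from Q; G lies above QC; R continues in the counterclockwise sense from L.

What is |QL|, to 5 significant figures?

23.682

Q is at the origin; Q and C share the same y with |QC| = 18.0 and C on the −x side, so C = (-18.000, 0.0000). Tangency of A1 to QC means the radius GC is perpendicular to QC, so G = C + (0, 13.5) = (-18.000, 13.500). On A1, C sits at bearing -90° from G; a 131° counterclockwise sweep puts L at bearing 41°, so L = G + 13.5·(cos 41°, sin 41°) = (-7.8114, 22.357). Then |QL| = |L − Q| = 23.682.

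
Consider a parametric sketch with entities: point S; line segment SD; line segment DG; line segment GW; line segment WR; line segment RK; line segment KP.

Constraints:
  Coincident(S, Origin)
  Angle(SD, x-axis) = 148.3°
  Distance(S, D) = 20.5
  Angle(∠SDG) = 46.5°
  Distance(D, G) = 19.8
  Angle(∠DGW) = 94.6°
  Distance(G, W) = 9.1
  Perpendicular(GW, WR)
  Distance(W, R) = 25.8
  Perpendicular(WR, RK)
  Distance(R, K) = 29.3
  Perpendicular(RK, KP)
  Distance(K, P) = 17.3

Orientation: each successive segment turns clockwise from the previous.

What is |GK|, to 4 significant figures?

32.77

S is at the origin; SD runs at 148.3° with length 20.5, so D = (-17.44, 10.77). ∠SDG = 46.5° gives DG at 14.80° from the x-axis; with |DG| = 19.8, G = (1.701, 15.83). ∠DGW = 94.6° gives GW at -70.60° from the x-axis; with |GW| = 9.1, W = (4.724, 7.247). GW ⟂ WR, so WR runs at -160.6°; with |WR| = 25.8, R = (-19.61, -1.323). WR is perpendicular to RK, so RK runs at 109.4°; with |RK| = 29.3, K = (-29.34, 26.31). Then |GK| = |K − G| = 32.77.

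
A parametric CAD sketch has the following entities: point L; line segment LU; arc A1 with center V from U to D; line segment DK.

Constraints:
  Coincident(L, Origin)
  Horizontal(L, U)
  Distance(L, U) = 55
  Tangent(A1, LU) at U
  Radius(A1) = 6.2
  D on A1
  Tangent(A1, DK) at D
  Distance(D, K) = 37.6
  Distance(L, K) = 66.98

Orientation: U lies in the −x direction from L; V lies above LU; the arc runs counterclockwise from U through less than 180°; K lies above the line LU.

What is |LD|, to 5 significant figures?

49.234

Checks: |LU| = 55.00 ✓; |VD| = 6.200 ✓; ∠(VD, DK) = 90.00° ✓; |DK| = 37.60 ✓; |LK| = 66.98 ✓.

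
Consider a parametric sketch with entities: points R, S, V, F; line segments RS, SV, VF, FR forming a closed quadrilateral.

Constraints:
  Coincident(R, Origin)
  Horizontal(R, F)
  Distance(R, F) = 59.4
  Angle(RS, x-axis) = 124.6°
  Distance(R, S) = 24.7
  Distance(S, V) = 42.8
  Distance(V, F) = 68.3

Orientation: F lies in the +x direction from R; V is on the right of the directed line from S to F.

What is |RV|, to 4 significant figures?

22.25

R is at the origin; RF is horizontal with |RF| = 59.4 and F in +x, so F = (59.4, 0). RS runs at 124.6° with |RS| = 24.7, so S = (-14.03, 20.33). V is determined by |SV| = 42.8 and |VF| = 68.3 together: it lies at the intersection of circle(S, 42.8) and circle(F, 68.3). With |SF| = 76.19, the foot of the radical line on SF is 19.50 from S and the perpendicular offset is √(42.8² − 19.50²) = 38.10. Taking the right-of-SF solution: V = (-5.398, -21.59).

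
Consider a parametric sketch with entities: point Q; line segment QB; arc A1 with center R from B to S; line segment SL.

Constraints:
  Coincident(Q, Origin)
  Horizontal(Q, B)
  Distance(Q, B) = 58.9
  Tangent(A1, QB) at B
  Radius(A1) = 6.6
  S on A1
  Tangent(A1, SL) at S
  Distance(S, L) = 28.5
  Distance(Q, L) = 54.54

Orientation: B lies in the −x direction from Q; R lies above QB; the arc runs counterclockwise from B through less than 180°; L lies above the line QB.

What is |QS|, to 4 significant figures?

52.80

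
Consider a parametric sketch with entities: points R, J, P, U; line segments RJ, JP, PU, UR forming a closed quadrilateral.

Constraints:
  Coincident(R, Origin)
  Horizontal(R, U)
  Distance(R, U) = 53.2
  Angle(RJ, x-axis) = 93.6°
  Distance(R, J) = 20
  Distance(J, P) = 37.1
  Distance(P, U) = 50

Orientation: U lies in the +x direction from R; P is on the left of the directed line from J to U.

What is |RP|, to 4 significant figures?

51.24

R is at the origin; R and U share the same y with |RU| = 53.2 and U in +x, so U = (53.2, 0). RJ runs at 93.6° with |RJ| = 20.0, so J = (-1.256, 19.96). P is determined by |JP| = 37.1 and |PU| = 50.0 together: it lies at the intersection of circle(J, 37.1) and circle(U, 50.0). With |JU| = 58.00, the foot of the radical line on JU is 19.31 from J and the perpendicular offset is √(37.1² − 19.31²) = 31.68. Taking the left-of-JU solution: P = (27.78, 43.06).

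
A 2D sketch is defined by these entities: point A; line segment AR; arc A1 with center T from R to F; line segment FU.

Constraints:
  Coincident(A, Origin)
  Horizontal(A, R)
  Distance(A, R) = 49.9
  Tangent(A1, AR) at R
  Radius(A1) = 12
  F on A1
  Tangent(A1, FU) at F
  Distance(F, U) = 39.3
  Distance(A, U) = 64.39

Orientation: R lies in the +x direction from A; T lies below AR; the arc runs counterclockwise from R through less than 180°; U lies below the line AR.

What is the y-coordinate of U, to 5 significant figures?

-51.515

Checks: |TF| = 12.00 ✓; ∠(TF, FU) = 90.00° ✓; |FU| = 39.30 ✓; |AU| = 64.39 ✓.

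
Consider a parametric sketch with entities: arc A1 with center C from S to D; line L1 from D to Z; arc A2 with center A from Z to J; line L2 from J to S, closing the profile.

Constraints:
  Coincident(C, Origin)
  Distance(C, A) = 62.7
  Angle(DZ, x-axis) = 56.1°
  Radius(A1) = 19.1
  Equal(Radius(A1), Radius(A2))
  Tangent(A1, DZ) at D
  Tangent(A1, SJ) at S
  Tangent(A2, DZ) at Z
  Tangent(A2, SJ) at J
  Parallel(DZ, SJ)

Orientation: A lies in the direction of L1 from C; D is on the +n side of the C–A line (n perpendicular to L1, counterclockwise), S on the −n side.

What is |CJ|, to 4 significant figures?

65.54

The slot axis is L1's direction at 56.1°, so u = (cos 56.1°, sin 56.1°) = (0.5577, 0.8300) and n = (−sin 56.1°, cos 56.1°) = (-0.8300, 0.5577). C is at the origin and A lies 62.7 along u from C, so A = 62.7·u = (34.97, 52.04). Tangency of A1 to both parallel lines with radius 19.1 puts D and S at C ± 19.1·n: D = (-15.85, 10.65), S = (15.85, -10.65). Equal radii place Z and J the same way about A: Z = A + 19.1·n = (19.12, 62.69), J = A − 19.1·n = (50.82, 41.39). Then |CJ| = |J − C| = 65.54.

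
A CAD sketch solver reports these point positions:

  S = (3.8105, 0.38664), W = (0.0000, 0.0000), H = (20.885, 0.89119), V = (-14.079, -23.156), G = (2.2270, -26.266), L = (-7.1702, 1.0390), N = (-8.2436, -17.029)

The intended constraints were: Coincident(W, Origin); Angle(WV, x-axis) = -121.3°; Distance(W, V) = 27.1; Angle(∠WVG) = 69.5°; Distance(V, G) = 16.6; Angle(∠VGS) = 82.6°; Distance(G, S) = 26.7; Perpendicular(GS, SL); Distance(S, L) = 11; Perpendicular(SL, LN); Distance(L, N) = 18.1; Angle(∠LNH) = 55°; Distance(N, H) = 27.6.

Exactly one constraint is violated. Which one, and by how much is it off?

Distance(N, H) = 27.6 — off by 6.60.

W = (0.00, 0.00) ✓; WV at -121.3° ✓; |WV| = 27.10 ✓; ∠WVG = 69.50° ✓; |VG| = 16.60 ✓; ∠VGS = 82.60° ✓; |GS| = 26.70 ✓; ∠(GS, SL) = 90.00° ✓; |SL| = 11.00 ✓; ∠(SL, LN) = 90.00° ✓; |LN| = 18.10 ✓; ∠LNH = 55.00° ✓; |NH| = 34.20 ✗.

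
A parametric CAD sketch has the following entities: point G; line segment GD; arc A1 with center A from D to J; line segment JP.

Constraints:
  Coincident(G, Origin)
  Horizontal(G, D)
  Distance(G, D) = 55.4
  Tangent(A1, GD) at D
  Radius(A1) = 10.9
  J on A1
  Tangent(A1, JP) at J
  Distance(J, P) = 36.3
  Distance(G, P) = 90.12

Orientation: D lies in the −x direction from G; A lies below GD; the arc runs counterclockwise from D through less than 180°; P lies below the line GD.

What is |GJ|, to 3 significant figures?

65.4

G is at the origin; GD is horizontal with |GD| = 55.4 and D on the −x side, so D = (-55.4, 0.00). The tangent condition forces AD to be normal to GD, so A = D + (0, -10.9) = (-55.4, -10.9). Since AJ ⟂ JP (tangency), |AP| = √(10.9² + 36.3²) = 37.9 regardless of where J sits on A1. So P lies on both circle(G, 90.12) and circle(A, 37.9); the below-GD intersection is P = (-81.6, -38.3). J is the foot of the tangent from P: J = (-65.1, -5.96).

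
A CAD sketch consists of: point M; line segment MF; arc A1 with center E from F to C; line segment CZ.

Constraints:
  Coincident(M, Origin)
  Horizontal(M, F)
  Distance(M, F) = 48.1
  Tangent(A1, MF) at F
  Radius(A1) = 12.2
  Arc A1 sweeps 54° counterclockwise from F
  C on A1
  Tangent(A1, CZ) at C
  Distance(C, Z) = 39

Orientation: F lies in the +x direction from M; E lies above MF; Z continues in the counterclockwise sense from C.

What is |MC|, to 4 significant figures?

58.19

M is at the origin; M and F share the same y with |MF| = 48.1 and F on the +x side, so F = (48.10, 0.000). Since A1 is tangent to MF there, EF ⟂ MF, so E = F + (0, 12.2) = (48.10, 12.20). On A1, F sits at bearing -90° from E; a 54° counterclockwise sweep puts C at bearing -36°, so C = E + 12.2·(cos -36°, sin -36°) = (57.97, 5.029). Then |MC| = |C − M| = 58.19.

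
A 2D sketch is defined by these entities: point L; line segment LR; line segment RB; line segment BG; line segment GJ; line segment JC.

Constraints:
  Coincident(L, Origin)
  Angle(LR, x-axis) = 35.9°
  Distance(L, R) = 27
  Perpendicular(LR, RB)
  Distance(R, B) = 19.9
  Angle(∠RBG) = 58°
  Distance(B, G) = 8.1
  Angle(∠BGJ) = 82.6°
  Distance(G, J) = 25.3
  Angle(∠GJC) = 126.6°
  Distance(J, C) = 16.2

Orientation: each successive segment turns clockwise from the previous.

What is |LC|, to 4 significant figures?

52.46

L is at the origin; LR runs at 35.9° with length 27.0, so R = (21.87, 15.83). LR is perpendicular to RB, so RB runs at -54.10°; with |RB| = 19.9, B = (33.54, -0.2878). ∠RBG = 58.0° gives BG at -176.1° from the x-axis; with |BG| = 8.1, G = (25.46, -0.8387). ∠BGJ = 82.6° gives GJ at 86.50° from the x-axis; with |GJ| = 25.3, J = (27.00, 24.41). ∠GJC = 126.6° gives JC at 33.10° from the x-axis; with |JC| = 16.2, C = (40.57, 33.26). Then |LC| = |C − L| = 52.46.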